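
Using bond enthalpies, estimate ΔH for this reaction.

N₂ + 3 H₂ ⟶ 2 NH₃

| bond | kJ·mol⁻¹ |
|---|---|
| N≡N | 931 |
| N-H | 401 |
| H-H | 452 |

Bonds broken (reactants):
  H-H: 3 × 452 = 1356
  N≡N: 1 × 931 = 931
  Σ(broken) = 2287 kJ
Bonds formed (products):
  N-H: 6 × 401 = 2406
  Σ(formed) = 2406 kJ
ΔH = Σ(broken) − Σ(formed) = 2287 − 2406 = −119 kJ

ΔH ≈ −119 kJ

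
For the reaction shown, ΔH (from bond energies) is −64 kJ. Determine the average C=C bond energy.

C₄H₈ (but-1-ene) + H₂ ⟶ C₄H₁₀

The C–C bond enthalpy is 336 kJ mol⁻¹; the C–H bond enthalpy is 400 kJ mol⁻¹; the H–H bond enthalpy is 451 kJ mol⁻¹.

Let D be the C=C bond energy.
Σ(broken) = 2×336 + 8×400 + 1×D + 1×451 = 4323 + D
Σ(formed) = 3×336 + 10×400 = 5008
ΔH = Σ(broken) − Σ(formed) = (4323 + D) − (5008) = −685 + D
Setting this equal to −64 kJ gives D = 621 kJ/mol.

D(C=C) ≈ 621 kJ/mol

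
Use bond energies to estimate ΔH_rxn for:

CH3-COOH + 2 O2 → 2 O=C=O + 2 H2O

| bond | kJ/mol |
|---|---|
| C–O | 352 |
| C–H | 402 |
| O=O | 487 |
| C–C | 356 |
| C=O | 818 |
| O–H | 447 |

ΔH ≈ −907 kJ

Bonds broken (reactants):
  C–C: 1 × 356 = 356
  C–H: 3 × 402 = 1206
  C–O: 1 × 352 = 352
  C=O: 1 × 818 = 818
  O–H: 1 × 447 = 447
  O=O: 2 × 487 = 974
  Σ(broken) = 4153 kJ
Bonds formed (products):
  C=O: 4 × 818 = 3272
  O–H: 4 × 447 = 1788
  Σ(formed) = 5060 kJ
ΔH = Σ(broken) − Σ(formed) = 4153 − 5060 = −907 kJ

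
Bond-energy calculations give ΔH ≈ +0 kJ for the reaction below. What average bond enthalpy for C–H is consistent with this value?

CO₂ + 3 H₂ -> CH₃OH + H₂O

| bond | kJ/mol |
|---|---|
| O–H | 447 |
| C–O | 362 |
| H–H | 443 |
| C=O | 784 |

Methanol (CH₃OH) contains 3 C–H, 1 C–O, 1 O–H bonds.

Let D be the C–H bond energy.
Σ(broken) = 2×784 + 3×443 = 2897
Σ(formed) = 3×D + 1×362 + 3×447 = 1703 + 3D
ΔH = Σ(broken) − Σ(formed) = (2897) − (1703 + 3D) = +1194 − 3D
Setting this equal to +0 kJ gives 3D = 1194, so D = 398 kJ/mol.

D(C–H) ≈ 398 kJ/mol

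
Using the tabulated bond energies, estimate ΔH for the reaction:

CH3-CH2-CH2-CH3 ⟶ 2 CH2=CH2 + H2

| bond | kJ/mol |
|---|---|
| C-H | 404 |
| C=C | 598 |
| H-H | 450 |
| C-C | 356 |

ΔH ≈ +230 kJ

Bonds broken (reactants):
  C-C: 3 × 356 = 1068
  C-H: 10 × 404 = 4040
  Σ(broken) = 5108 kJ
Bonds formed (products):
  C-H: 8 × 404 = 3232
  C=C: 2 × 598 = 1196
  H-H: 1 × 450 = 450
  Σ(formed) = 4878 kJ
ΔH = Σ(broken) − Σ(formed) = 5108 − 4878 = +230 kJ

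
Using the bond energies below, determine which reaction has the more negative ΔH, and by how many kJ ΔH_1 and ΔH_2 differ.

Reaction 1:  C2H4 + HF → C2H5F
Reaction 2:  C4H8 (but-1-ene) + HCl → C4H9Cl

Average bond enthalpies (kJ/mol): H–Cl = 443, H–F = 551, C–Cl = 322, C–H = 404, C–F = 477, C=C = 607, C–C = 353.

Reaction 1:
  Bonds broken (reactants):
    C–H: 4 × 404 = 1616
    C=C: 1 × 607 = 607
    H–F: 1 × 551 = 551
    Σ(broken) = 2774 kJ
  Bonds formed (products):
    C–C: 1 × 353 = 353
    C–F: 1 × 477 = 477
    C–H: 5 × 404 = 2020
    Σ(formed) = 2850 kJ
  ΔH_1 = 2774 − 2850 = −76 kJ
Reaction 2:
  Bonds broken (reactants):
    C–C: 2 × 353 = 706
    C–H: 8 × 404 = 3232
    C=C: 1 × 607 = 607
    H–Cl: 1 × 443 = 443
    Σ(broken) = 4988 kJ
  Bonds formed (products):
    C–C: 3 × 353 = 1059
    C–Cl: 1 × 322 = 322
    C–H: 9 × 404 = 3636
    Σ(formed) = 5017 kJ
  ΔH_2 = 4988 − 5017 = −29 kJ
ΔH_1 − ΔH_2 = −47 kJ, so reaction 1 has the more negative ΔH; |ΔH_1 − ΔH_2| = 47 kJ.

Reaction 1, by 47 kJ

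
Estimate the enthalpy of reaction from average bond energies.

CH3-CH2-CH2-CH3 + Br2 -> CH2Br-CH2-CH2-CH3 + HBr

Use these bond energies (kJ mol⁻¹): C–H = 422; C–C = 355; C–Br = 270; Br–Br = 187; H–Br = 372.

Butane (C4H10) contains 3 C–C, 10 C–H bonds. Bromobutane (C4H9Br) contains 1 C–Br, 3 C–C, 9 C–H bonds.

Bonds broken (reactants):
  Br–Br: 1 × 187 = 187
  C–C: 3 × 355 = 1065
  C–H: 10 × 422 = 4220
  Σ(broken) = 5472 kJ
Bonds formed (products):
  C–Br: 1 × 270 = 270
  C–C: 3 × 355 = 1065
  C–H: 9 × 422 = 3798
  H–Br: 1 × 372 = 372
  Σ(formed) = 5505 kJ
ΔH = Σ(broken) − Σ(formed) = 5472 − 5505 = −33 kJ

ΔH ≈ −33 kJ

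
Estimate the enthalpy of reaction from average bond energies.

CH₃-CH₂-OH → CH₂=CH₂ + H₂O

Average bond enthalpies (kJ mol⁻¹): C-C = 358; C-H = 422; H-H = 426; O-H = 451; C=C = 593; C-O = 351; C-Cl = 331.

ΔH ≈ +87 kJ

Bonds broken (reactants):
  C-C: 1 × 358 = 358
  C-H: 5 × 422 = 2110
  C-O: 1 × 351 = 351
  O-H: 1 × 451 = 451
  Σ(broken) = 3270 kJ
Bonds formed (products):
  C-H: 4 × 422 = 1688
  C=C: 1 × 593 = 593
  O-H: 2 × 451 = 902
  Σ(formed) = 3183 kJ
ΔH = Σ(broken) − Σ(formed) = 3270 − 3183 = +87 kJ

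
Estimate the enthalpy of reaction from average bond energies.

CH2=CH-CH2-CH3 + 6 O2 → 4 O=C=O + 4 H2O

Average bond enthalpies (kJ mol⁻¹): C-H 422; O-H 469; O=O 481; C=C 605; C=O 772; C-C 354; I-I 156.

ΔH ≈ −2353 kJ

Bonds broken (reactants):
  C-C: 2 × 354 = 708
  C-H: 8 × 422 = 3376
  C=C: 1 × 605 = 605
  O=O: 6 × 481 = 2886
  Σ(broken) = 7575 kJ
Bonds formed (products):
  C=O: 8 × 772 = 6176
  O-H: 8 × 469 = 3752
  Σ(formed) = 9928 kJ
ΔH = Σ(broken) − Σ(formed) = 7575 − 9928 = −2353 kJ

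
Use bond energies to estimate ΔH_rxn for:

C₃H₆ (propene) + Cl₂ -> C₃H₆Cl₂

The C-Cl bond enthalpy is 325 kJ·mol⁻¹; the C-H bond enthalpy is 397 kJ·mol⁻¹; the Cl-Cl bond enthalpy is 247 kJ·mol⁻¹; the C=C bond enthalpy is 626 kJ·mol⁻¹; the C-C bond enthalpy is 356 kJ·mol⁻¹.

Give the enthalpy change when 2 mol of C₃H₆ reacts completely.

ΔH = −266 kJ

Bonds broken (reactants):
  C-C: 1 × 356 = 356
  C-H: 6 × 397 = 2382
  C=C: 1 × 626 = 626
  Cl-Cl: 1 × 247 = 247
  Σ(broken) = 3611 kJ
Bonds formed (products):
  C-C: 2 × 356 = 712
  C-Cl: 2 × 325 = 650
  C-H: 6 × 397 = 2382
  Σ(formed) = 3744 kJ
ΔH = Σ(broken) − Σ(formed) = 3611 − 3744 = −133 kJ
For 2× the reaction as written: 2 × (−133) = −266 kJ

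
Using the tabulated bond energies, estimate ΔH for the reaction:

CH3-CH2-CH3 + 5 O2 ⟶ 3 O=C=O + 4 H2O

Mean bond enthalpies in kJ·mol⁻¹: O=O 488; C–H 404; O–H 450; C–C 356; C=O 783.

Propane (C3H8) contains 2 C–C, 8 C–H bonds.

Bonds broken (reactants):
  C–C: 2 × 356 = 712
  C–H: 8 × 404 = 3232
  O=O: 5 × 488 = 2440
  Σ(broken) = 6384 kJ
Bonds formed (products):
  C=O: 6 × 783 = 4698
  O–H: 8 × 450 = 3600
  Σ(formed) = 8298 kJ
ΔH = Σ(broken) − Σ(formed) = 6384 − 8298 = −1914 kJ

ΔH ≈ −1914 kJ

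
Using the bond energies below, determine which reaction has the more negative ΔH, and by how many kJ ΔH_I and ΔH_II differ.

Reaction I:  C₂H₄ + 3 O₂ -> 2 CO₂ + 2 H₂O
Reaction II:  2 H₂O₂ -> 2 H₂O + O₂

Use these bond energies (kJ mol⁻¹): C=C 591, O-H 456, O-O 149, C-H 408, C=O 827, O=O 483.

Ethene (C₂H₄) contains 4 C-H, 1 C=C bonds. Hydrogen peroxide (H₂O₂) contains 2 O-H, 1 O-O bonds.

Reaction I, by 1275 kJ

Reaction I:
  Bonds broken (reactants):
    C-H: 4 × 408 = 1632
    C=C: 1 × 591 = 591
    O=O: 3 × 483 = 1449
    Σ(broken) = 3672 kJ
  Bonds formed (products):
    C=O: 4 × 827 = 3308
    O-H: 4 × 456 = 1824
    Σ(formed) = 5132 kJ
  ΔH_I = 3672 − 5132 = −1460 kJ
Reaction II:
  Bonds broken (reactants):
    O-H: 4 × 456 = 1824
    O-O: 2 × 149 = 298
    Σ(broken) = 2122 kJ
  Bonds formed (products):
    O-H: 4 × 456 = 1824
    O=O: 1 × 483 = 483
    Σ(formed) = 2307 kJ
  ΔH_II = 2122 − 2307 = −185 kJ
ΔH_I − ΔH_II = −1275 kJ, so reaction I has the more negative ΔH; |ΔH_I − ΔH_II| = 1275 kJ.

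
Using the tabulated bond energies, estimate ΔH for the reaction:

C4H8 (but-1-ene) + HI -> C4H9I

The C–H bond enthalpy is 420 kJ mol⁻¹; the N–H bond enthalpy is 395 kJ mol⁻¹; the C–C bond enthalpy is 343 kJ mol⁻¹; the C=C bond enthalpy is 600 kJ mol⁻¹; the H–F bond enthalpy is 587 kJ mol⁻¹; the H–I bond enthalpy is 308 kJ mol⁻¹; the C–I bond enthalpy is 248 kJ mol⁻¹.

ΔH ≈ −103 kJ

Bonds broken (reactants):
  C–C: 2 × 343 = 686
  C–H: 8 × 420 = 3360
  C=C: 1 × 600 = 600
  H–I: 1 × 308 = 308
  Σ(broken) = 4954 kJ
Bonds formed (products):
  C–C: 3 × 343 = 1029
  C–H: 9 × 420 = 3780
  C–I: 1 × 248 = 248
  Σ(formed) = 5057 kJ
ΔH = Σ(broken) − Σ(formed) = 4954 − 5057 = −103 kJ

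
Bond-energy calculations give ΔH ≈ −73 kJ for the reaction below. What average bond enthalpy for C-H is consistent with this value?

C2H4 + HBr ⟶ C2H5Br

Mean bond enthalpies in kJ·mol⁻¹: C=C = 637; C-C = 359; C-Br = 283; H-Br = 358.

Let D be the C-H bond energy.
Σ(broken) = 4×D + 1×637 + 1×358 = 995 + 4D
Σ(formed) = 1×283 + 1×359 + 5×D = 642 + 5D
ΔH = Σ(broken) − Σ(formed) = (995 + 4D) − (642 + 5D) = +353 − D
Setting this equal to −73 kJ gives D = 426 kJ/mol.

D(C-H) ≈ 426 kJ/mol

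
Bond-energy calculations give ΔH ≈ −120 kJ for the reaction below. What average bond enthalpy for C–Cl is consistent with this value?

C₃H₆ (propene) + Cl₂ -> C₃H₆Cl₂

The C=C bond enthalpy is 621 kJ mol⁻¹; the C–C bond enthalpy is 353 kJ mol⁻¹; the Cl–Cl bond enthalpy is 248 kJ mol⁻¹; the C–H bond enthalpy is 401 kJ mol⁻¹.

Let D be the C–Cl bond energy.
Σ(broken) = 1×353 + 6×401 + 1×621 + 1×248 = 3628
Σ(formed) = 2×353 + 2×D + 6×401 = 3112 + 2D
ΔH = Σ(broken) − Σ(formed) = (3628) − (3112 + 2D) = +516 − 2D
Setting this equal to −120 kJ gives 2D = 636, so D = 318 kJ/mol.

D(C–Cl) ≈ 318 kJ/mol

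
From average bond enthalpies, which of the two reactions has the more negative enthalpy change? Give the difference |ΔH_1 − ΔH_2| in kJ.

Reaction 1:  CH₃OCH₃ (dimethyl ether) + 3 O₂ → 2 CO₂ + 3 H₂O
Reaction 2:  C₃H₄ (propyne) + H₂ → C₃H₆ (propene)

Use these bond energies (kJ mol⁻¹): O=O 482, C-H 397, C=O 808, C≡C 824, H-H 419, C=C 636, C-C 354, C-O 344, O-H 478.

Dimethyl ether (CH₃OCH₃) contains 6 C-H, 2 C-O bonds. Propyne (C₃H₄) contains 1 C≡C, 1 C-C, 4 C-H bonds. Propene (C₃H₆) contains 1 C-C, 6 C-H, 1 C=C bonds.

Reaction 1, by 1397 kJ

Reaction 1:
  Bonds broken (reactants):
    C-H: 6 × 397 = 2382
    C-O: 2 × 344 = 688
    O=O: 3 × 482 = 1446
    Σ(broken) = 4516 kJ
  Bonds formed (products):
    C=O: 4 × 808 = 3232
    O-H: 6 × 478 = 2868
    Σ(formed) = 6100 kJ
  ΔH_1 = 4516 − 6100 = −1584 kJ
Reaction 2:
  Bonds broken (reactants):
    C≡C: 1 × 824 = 824
    C-C: 1 × 354 = 354
    C-H: 4 × 397 = 1588
    H-H: 1 × 419 = 419
    Σ(broken) = 3185 kJ
  Bonds formed (products):
    C-C: 1 × 354 = 354
    C-H: 6 × 397 = 2382
    C=C: 1 × 636 = 636
    Σ(formed) = 3372 kJ
  ΔH_2 = 3185 − 3372 = −187 kJ
ΔH_1 − ΔH_2 = −1397 kJ, so reaction 1 has the more negative ΔH; |ΔH_1 − ΔH_2| = 1397 kJ.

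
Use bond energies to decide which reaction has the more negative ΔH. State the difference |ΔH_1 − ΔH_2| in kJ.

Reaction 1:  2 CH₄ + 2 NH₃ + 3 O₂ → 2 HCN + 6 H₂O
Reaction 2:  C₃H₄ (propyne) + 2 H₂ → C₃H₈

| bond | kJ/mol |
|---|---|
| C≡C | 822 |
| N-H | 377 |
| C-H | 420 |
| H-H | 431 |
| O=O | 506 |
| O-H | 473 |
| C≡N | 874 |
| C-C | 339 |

Reaction 1:
  Bonds broken (reactants):
    C-H: 8 × 420 = 3360
    N-H: 6 × 377 = 2262
    O=O: 3 × 506 = 1518
    Σ(broken) = 7140 kJ
  Bonds formed (products):
    C≡N: 2 × 874 = 1748
    C-H: 2 × 420 = 840
    O-H: 12 × 473 = 5676
    Σ(formed) = 8264 kJ
  ΔH_1 = 7140 − 8264 = −1124 kJ
Reaction 2:
  Bonds broken (reactants):
    C≡C: 1 × 822 = 822
    C-C: 1 × 339 = 339
    C-H: 4 × 420 = 1680
    H-H: 2 × 431 = 862
    Σ(broken) = 3703 kJ
  Bonds formed (products):
    C-C: 2 × 339 = 678
    C-H: 8 × 420 = 3360
    Σ(formed) = 4038 kJ
  ΔH_2 = 3703 − 4038 = −335 kJ
ΔH_1 − ΔH_2 = −789 kJ, so reaction 1 has the more negative ΔH; |ΔH_1 − ΔH_2| = 789 kJ.

Reaction 1, by 789 kJ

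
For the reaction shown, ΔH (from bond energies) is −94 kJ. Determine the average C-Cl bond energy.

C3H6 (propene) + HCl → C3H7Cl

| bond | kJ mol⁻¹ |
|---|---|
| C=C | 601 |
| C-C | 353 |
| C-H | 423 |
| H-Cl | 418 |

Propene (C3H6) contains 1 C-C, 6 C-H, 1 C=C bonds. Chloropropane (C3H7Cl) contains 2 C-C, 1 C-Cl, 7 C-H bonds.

D(C-Cl) ≈ 337 kJ/mol

Let D be the C-Cl bond energy.
Σ(broken) = 1×353 + 6×423 + 1×601 + 1×418 = 3910
Σ(formed) = 2×353 + 1×D + 7×423 = 3667 + D
ΔH = Σ(broken) − Σ(formed) = (3910) − (3667 + D) = +243 − D
Setting this equal to −94 kJ gives D = 337 kJ/mol.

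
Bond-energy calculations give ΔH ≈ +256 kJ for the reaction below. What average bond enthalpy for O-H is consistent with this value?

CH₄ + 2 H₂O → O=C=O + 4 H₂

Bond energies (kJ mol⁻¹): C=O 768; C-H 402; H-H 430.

D(O-H) ≈ 476 kJ/mol

Let D be the O-H bond energy.
Σ(broken) = 4×402 + 4×D = 1608 + 4D
Σ(formed) = 2×768 + 4×430 = 3256
ΔH = Σ(broken) − Σ(formed) = (1608 + 4D) − (3256) = −1648 + 4D
Setting this equal to +256 kJ gives 4D = 1904, so D = 476 kJ/mol.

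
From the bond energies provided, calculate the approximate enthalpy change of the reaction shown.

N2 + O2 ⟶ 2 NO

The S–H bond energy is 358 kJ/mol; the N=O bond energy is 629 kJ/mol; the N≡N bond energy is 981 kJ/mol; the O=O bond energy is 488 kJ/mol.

Bonds broken (reactants):
  N≡N: 1 × 981 = 981
  O=O: 1 × 488 = 488
  Σ(broken) = 1469 kJ
Bonds formed (products):
  N=O: 2 × 629 = 1258
  Σ(formed) = 1258 kJ
ΔH = Σ(broken) − Σ(formed) = 1469 − 1258 = +211 kJ

ΔH ≈ +211 kJ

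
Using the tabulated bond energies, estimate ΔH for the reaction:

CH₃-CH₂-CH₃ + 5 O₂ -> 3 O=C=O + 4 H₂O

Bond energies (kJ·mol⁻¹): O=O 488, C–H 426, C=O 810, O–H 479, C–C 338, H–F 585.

ΔH ≈ −2168 kJ

Bonds broken (reactants):
  C–C: 2 × 338 = 676
  C–H: 8 × 426 = 3408
  O=O: 5 × 488 = 2440
  Σ(broken) = 6524 kJ
Bonds formed (products):
  C=O: 6 × 810 = 4860
  O–H: 8 × 479 = 3832
  Σ(formed) = 8692 kJ
ΔH = Σ(broken) − Σ(formed) = 6524 − 8692 = −2168 kJ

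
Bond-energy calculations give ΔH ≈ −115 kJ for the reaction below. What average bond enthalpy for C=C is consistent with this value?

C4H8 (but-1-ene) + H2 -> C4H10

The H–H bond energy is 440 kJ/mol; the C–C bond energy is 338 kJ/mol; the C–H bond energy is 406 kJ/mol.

D(C=C) ≈ 595 kJ/mol

Let D be the C=C bond energy.
Σ(broken) = 2×338 + 8×406 + 1×D + 1×440 = 4364 + D
Σ(formed) = 3×338 + 10×406 = 5074
ΔH = Σ(broken) − Σ(formed) = (4364 + D) − (5074) = −710 + D
Setting this equal to −115 kJ gives D = 595 kJ/mol.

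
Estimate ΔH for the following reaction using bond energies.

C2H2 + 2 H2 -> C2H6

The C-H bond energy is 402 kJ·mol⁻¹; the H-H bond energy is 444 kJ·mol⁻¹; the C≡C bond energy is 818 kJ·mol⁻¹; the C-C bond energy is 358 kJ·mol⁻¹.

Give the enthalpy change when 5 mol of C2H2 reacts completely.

ΔH = −1300 kJ

Bonds broken (reactants):
  C≡C: 1 × 818 = 818
  C-H: 2 × 402 = 804
  H-H: 2 × 444 = 888
  Σ(broken) = 2510 kJ
Bonds formed (products):
  C-C: 1 × 358 = 358
  C-H: 6 × 402 = 2412
  Σ(formed) = 2770 kJ
ΔH = Σ(broken) − Σ(formed) = 2510 − 2770 = −260 kJ
For 5× the reaction as written: 5 × (−260) = −1300 kJ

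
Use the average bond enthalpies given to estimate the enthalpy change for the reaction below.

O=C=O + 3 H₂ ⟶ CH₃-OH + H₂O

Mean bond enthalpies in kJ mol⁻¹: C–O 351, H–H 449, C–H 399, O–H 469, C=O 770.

ΔH ≈ −68 kJ

Bonds broken (reactants):
  C=O: 2 × 770 = 1540
  H–H: 3 × 449 = 1347
  Σ(broken) = 2887 kJ
Bonds formed (products):
  C–H: 3 × 399 = 1197
  C–O: 1 × 351 = 351
  O–H: 3 × 469 = 1407
  Σ(formed) = 2955 kJ
ΔH = Σ(broken) − Σ(formed) = 2887 − 2955 = −68 kJ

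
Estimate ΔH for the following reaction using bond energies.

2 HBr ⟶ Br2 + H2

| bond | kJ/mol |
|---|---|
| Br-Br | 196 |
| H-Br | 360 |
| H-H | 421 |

ΔH ≈ +103 kJ

Bonds broken (reactants):
  H-Br: 2 × 360 = 720
  Σ(broken) = 720 kJ
Bonds formed (products):
  Br-Br: 1 × 196 = 196
  H-H: 1 × 421 = 421
  Σ(formed) = 617 kJ
ΔH = Σ(broken) − Σ(formed) = 720 − 617 = +103 kJ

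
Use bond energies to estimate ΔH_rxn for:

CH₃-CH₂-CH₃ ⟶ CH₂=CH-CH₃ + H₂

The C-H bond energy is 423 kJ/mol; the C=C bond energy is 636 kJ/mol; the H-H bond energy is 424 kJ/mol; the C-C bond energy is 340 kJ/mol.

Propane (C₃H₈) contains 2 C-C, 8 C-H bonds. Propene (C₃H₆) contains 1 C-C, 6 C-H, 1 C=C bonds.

ΔH ≈ +126 kJ

Bonds broken (reactants):
  C-C: 2 × 340 = 680
  C-H: 8 × 423 = 3384
  Σ(broken) = 4064 kJ
Bonds formed (products):
  C-C: 1 × 340 = 340
  C-H: 6 × 423 = 2538
  C=C: 1 × 636 = 636
  H-H: 1 × 424 = 424
  Σ(formed) = 3938 kJ
ΔH = Σ(broken) − Σ(formed) = 4064 − 3938 = +126 kJ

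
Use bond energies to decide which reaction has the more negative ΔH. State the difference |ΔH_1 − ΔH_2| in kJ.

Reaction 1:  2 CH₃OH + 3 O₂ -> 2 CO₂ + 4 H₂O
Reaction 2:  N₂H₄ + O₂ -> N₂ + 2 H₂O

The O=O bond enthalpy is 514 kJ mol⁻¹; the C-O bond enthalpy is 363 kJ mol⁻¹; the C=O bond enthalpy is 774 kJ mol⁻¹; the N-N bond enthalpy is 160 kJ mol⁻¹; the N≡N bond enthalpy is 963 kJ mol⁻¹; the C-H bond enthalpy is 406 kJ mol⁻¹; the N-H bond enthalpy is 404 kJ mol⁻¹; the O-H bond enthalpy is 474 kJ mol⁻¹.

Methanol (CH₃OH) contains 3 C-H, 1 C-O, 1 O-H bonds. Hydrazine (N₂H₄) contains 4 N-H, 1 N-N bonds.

Reaction 1:
  Bonds broken (reactants):
    C-H: 6 × 406 = 2436
    C-O: 2 × 363 = 726
    O-H: 2 × 474 = 948
    O=O: 3 × 514 = 1542
    Σ(broken) = 5652 kJ
  Bonds formed (products):
    C=O: 4 × 774 = 3096
    O-H: 8 × 474 = 3792
    Σ(formed) = 6888 kJ
  ΔH_1 = 5652 − 6888 = −1236 kJ
Reaction 2:
  Bonds broken (reactants):
    N-H: 4 × 404 = 1616
    N-N: 1 × 160 = 160
    O=O: 1 × 514 = 514
    Σ(broken) = 2290 kJ
  Bonds formed (products):
    N≡N: 1 × 963 = 963
    O-H: 4 × 474 = 1896
    Σ(formed) = 2859 kJ
  ΔH_2 = 2290 − 2859 = −569 kJ
ΔH_1 − ΔH_2 = −667 kJ, so reaction 1 has the more negative ΔH; |ΔH_1 − ΔH_2| = 667 kJ.

Reaction 1, by 667 kJ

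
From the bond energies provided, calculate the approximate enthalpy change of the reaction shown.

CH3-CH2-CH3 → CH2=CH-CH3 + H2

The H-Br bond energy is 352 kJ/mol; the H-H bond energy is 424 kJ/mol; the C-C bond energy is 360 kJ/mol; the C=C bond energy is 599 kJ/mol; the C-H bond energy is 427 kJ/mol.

Bonds broken (reactants):
  C-C: 2 × 360 = 720
  C-H: 8 × 427 = 3416
  Σ(broken) = 4136 kJ
Bonds formed (products):
  C-C: 1 × 360 = 360
  C-H: 6 × 427 = 2562
  C=C: 1 × 599 = 599
  H-H: 1 × 424 = 424
  Σ(formed) = 3945 kJ
ΔH = Σ(broken) − Σ(formed) = 4136 − 3945 = +191 kJ

ΔH ≈ +191 kJ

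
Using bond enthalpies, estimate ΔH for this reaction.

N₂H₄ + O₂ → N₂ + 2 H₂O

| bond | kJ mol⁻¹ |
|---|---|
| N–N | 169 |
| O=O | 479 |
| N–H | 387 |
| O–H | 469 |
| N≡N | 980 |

Bonds broken (reactants):
  N–H: 4 × 387 = 1548
  N–N: 1 × 169 = 169
  O=O: 1 × 479 = 479
  Σ(broken) = 2196 kJ
Bonds formed (products):
  N≡N: 1 × 980 = 980
  O–H: 4 × 469 = 1876
  Σ(formed) = 2856 kJ
ΔH = Σ(broken) − Σ(formed) = 2196 − 2856 = −660 kJ

ΔH ≈ −660 kJ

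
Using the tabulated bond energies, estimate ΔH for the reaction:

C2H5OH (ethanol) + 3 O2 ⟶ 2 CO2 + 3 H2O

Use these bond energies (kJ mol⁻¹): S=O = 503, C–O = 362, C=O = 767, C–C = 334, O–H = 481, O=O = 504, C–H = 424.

Bonds broken (reactants):
  C–C: 1 × 334 = 334
  C–H: 5 × 424 = 2120
  C–O: 1 × 362 = 362
  O–H: 1 × 481 = 481
  O=O: 3 × 504 = 1512
  Σ(broken) = 4809 kJ
Bonds formed (products):
  C=O: 4 × 767 = 3068
  O–H: 6 × 481 = 2886
  Σ(formed) = 5954 kJ
ΔH = Σ(broken) − Σ(formed) = 4809 − 5954 = −1145 kJ

ΔH ≈ −1145 kJ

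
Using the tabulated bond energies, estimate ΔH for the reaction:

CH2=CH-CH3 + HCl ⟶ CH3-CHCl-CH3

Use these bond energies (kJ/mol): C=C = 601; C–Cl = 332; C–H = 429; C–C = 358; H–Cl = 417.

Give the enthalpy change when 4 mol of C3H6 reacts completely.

Bonds broken (reactants):
  C–C: 1 × 358 = 358
  C–H: 6 × 429 = 2574
  C=C: 1 × 601 = 601
  H–Cl: 1 × 417 = 417
  Σ(broken) = 3950 kJ
Bonds formed (products):
  C–C: 2 × 358 = 716
  C–Cl: 1 × 332 = 332
  C–H: 7 × 429 = 3003
  Σ(formed) = 4051 kJ
ΔH = Σ(broken) − Σ(formed) = 3950 − 4051 = −101 kJ
For 4× the reaction as written: 4 × (−101) = −404 kJ

ΔH = −404 kJ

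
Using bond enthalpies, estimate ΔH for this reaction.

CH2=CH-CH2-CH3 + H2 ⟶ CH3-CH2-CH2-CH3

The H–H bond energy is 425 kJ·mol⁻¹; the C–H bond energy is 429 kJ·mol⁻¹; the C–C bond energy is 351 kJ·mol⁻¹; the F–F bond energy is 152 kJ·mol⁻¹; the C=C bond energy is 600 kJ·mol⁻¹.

ΔH ≈ −184 kJ

Bonds broken (reactants):
  C–C: 2 × 351 = 702
  C–H: 8 × 429 = 3432
  C=C: 1 × 600 = 600
  H–H: 1 × 425 = 425
  Σ(broken) = 5159 kJ
Bonds formed (products):
  C–C: 3 × 351 = 1053
  C–H: 10 × 429 = 4290
  Σ(formed) = 5343 kJ
ΔH = Σ(broken) − Σ(formed) = 5159 − 5343 = −184 kJ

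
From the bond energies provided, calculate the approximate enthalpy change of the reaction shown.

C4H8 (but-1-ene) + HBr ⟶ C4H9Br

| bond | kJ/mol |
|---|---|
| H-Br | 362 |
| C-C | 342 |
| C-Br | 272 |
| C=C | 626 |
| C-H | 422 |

ΔH ≈ −48 kJ

Bonds broken (reactants):
  C-C: 2 × 342 = 684
  C-H: 8 × 422 = 3376
  C=C: 1 × 626 = 626
  H-Br: 1 × 362 = 362
  Σ(broken) = 5048 kJ
Bonds formed (products):
  C-Br: 1 × 272 = 272
  C-C: 3 × 342 = 1026
  C-H: 9 × 422 = 3798
  Σ(formed) = 5096 kJ
ΔH = Σ(broken) − Σ(formed) = 5048 − 5096 = −48 kJ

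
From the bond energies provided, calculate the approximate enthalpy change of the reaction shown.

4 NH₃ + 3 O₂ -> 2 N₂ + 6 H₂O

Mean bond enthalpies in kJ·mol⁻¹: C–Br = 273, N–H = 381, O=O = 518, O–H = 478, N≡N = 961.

ΔH ≈ −1532 kJ

Bonds broken (reactants):
  N–H: 12 × 381 = 4572
  O=O: 3 × 518 = 1554
  Σ(broken) = 6126 kJ
Bonds formed (products):
  N≡N: 2 × 961 = 1922
  O–H: 12 × 478 = 5736
  Σ(formed) = 7658 kJ
ΔH = Σ(broken) − Σ(formed) = 6126 − 7658 = −1532 kJ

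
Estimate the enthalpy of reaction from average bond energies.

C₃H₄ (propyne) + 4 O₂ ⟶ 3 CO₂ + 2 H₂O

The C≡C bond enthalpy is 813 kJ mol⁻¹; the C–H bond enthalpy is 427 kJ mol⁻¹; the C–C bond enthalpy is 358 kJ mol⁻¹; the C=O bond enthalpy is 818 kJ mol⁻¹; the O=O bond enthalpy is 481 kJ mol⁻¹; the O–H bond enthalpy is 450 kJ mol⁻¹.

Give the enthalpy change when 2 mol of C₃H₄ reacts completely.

ΔH = −3810 kJ

Bonds broken (reactants):
  C≡C: 1 × 813 = 813
  C–C: 1 × 358 = 358
  C–H: 4 × 427 = 1708
  O=O: 4 × 481 = 1924
  Σ(broken) = 4803 kJ
Bonds formed (products):
  C=O: 6 × 818 = 4908
  O–H: 4 × 450 = 1800
  Σ(formed) = 6708 kJ
ΔH = Σ(broken) − Σ(formed) = 4803 − 6708 = −1905 kJ
For 2× the reaction as written: 2 × (−1905) = −3810 kJ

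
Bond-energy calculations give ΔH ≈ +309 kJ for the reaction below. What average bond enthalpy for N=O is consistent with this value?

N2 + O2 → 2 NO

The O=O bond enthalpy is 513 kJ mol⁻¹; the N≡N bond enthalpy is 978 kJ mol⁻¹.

Let D be the N=O bond energy.
Σ(broken) = 1×978 + 1×513 = 1491
Σ(formed) = 2×D = 2D
ΔH = Σ(broken) − Σ(formed) = (1491) − (2D) = +1491 − 2D
Setting this equal to +309 kJ gives 2D = 1182, so D = 591 kJ/mol.

D(N=O) ≈ 591 kJ/mol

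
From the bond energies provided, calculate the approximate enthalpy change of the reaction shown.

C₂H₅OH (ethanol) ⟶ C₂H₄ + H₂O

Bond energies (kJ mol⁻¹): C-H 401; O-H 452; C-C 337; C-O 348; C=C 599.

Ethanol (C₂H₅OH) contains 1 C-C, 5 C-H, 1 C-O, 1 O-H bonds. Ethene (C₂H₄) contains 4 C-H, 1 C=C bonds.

Bonds broken (reactants):
  C-C: 1 × 337 = 337
  C-H: 5 × 401 = 2005
  C-O: 1 × 348 = 348
  O-H: 1 × 452 = 452
  Σ(broken) = 3142 kJ
Bonds formed (products):
  C-H: 4 × 401 = 1604
  C=C: 1 × 599 = 599
  O-H: 2 × 452 = 904
  Σ(formed) = 3107 kJ
ΔH = Σ(broken) − Σ(formed) = 3142 − 3107 = +35 kJ

ΔH ≈ +35 kJ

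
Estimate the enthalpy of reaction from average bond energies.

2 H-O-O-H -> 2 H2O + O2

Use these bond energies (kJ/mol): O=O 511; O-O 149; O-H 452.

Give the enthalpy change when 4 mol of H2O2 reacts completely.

Bonds broken (reactants):
  O-H: 4 × 452 = 1808
  O-O: 2 × 149 = 298
  Σ(broken) = 2106 kJ
Bonds formed (products):
  O-H: 4 × 452 = 1808
  O=O: 1 × 511 = 511
  Σ(formed) = 2319 kJ
ΔH = Σ(broken) − Σ(formed) = 2106 − 2319 = −213 kJ
For 2× the reaction as written: 2 × (−213) = −426 kJ

ΔH = −426 kJ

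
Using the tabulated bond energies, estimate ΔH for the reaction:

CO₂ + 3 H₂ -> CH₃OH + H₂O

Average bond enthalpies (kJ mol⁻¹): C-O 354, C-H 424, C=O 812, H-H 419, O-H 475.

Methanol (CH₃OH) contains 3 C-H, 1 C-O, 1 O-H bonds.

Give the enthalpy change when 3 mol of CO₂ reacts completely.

Bonds broken (reactants):
  C=O: 2 × 812 = 1624
  H-H: 3 × 419 = 1257
  Σ(broken) = 2881 kJ
Bonds formed (products):
  C-H: 3 × 424 = 1272
  C-O: 1 × 354 = 354
  O-H: 3 × 475 = 1425
  Σ(formed) = 3051 kJ
ΔH = Σ(broken) − Σ(formed) = 2881 − 3051 = −170 kJ
For 3× the reaction as written: 3 × (−170) = −510 kJ

ΔH = −510 kJ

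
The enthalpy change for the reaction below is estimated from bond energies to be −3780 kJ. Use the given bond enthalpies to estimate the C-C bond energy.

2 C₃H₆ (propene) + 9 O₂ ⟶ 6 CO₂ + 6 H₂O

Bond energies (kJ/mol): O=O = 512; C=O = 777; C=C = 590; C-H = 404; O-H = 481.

D(C-C) ≈ 340 kJ/mol

Let D be the C-C bond energy.
Σ(broken) = 2×D + 12×404 + 2×590 + 9×512 = 10636 + 2D
Σ(formed) = 12×777 + 12×481 = 15096
ΔH = Σ(broken) − Σ(formed) = (10636 + 2D) − (15096) = −4460 + 2D
Setting this equal to −3780 kJ gives 2D = 680, so D = 340 kJ/mol.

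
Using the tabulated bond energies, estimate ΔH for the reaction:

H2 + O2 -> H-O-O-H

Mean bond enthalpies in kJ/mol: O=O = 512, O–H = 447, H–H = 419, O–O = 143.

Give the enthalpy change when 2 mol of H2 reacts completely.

Bonds broken (reactants):
  H–H: 1 × 419 = 419
  O=O: 1 × 512 = 512
  Σ(broken) = 931 kJ
Bonds formed (products):
  O–H: 2 × 447 = 894
  O–O: 1 × 143 = 143
  Σ(formed) = 1037 kJ
ΔH = Σ(broken) − Σ(formed) = 931 − 1037 = −106 kJ
For 2× the reaction as written: 2 × (−106) = −212 kJ

ΔH = −212 kJ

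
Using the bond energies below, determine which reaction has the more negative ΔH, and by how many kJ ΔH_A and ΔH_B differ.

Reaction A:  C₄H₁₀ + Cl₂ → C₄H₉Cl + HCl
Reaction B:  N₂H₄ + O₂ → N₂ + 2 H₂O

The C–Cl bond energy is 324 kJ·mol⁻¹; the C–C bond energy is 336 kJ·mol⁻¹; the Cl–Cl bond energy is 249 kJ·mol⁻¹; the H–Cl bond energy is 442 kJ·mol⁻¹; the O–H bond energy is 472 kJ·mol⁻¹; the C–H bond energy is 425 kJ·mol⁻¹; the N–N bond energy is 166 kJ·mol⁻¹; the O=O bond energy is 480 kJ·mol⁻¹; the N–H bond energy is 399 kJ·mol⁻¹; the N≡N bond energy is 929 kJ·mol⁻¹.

Reaction A:
  Bonds broken (reactants):
    C–C: 3 × 336 = 1008
    C–H: 10 × 425 = 4250
    Cl–Cl: 1 × 249 = 249
    Σ(broken) = 5507 kJ
  Bonds formed (products):
    C–C: 3 × 336 = 1008
    C–Cl: 1 × 324 = 324
    C–H: 9 × 425 = 3825
    H–Cl: 1 × 442 = 442
    Σ(formed) = 5599 kJ
  ΔH_A = 5507 − 5599 = −92 kJ
Reaction B:
  Bonds broken (reactants):
    N–H: 4 × 399 = 1596
    N–N: 1 × 166 = 166
    O=O: 1 × 480 = 480
    Σ(broken) = 2242 kJ
  Bonds formed (products):
    N≡N: 1 × 929 = 929
    O–H: 4 × 472 = 1888
    Σ(formed) = 2817 kJ
  ΔH_B = 2242 − 2817 = −575 kJ
ΔH_A − ΔH_B = +483 kJ, so reaction B has the more negative ΔH; |ΔH_A − ΔH_B| = 483 kJ.

Reaction B, by 483 kJ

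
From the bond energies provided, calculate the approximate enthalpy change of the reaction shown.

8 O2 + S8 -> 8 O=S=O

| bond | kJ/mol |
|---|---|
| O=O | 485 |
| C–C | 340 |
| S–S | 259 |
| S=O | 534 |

Bonds broken (reactants):
  O=O: 8 × 485 = 3880
  S–S: 8 × 259 = 2072
  Σ(broken) = 5952 kJ
Bonds formed (products):
  S=O: 16 × 534 = 8544
  Σ(formed) = 8544 kJ
ΔH = Σ(broken) − Σ(formed) = 5952 − 8544 = −2592 kJ

ΔH ≈ −2592 kJ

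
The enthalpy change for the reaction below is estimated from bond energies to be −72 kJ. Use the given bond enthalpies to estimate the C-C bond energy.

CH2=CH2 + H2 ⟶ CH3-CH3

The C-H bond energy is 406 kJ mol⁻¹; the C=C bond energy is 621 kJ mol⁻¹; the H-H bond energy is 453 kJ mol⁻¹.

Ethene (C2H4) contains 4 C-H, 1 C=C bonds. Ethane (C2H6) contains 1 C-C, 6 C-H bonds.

Let D be the C-C bond energy.
Σ(broken) = 4×406 + 1×621 + 1×453 = 2698
Σ(formed) = 1×D + 6×406 = 2436 + D
ΔH = Σ(broken) − Σ(formed) = (2698) − (2436 + D) = +262 − D
Setting this equal to −72 kJ gives D = 334 kJ/mol.

D(C-C) ≈ 334 kJ/mol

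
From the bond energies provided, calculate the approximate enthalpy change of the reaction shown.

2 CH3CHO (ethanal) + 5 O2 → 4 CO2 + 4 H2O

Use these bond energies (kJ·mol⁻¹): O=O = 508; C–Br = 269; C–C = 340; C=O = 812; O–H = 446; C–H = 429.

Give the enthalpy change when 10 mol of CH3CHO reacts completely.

ΔH = −8940 kJ

Bonds broken (reactants):
  C–C: 2 × 340 = 680
  C–H: 8 × 429 = 3432
  C=O: 2 × 812 = 1624
  O=O: 5 × 508 = 2540
  Σ(broken) = 8276 kJ
Bonds formed (products):
  C=O: 8 × 812 = 6496
  O–H: 8 × 446 = 3568
  Σ(formed) = 10064 kJ
ΔH = Σ(broken) − Σ(formed) = 8276 − 10064 = −1788 kJ
For 5× the reaction as written: 5 × (−1788) = −8940 kJ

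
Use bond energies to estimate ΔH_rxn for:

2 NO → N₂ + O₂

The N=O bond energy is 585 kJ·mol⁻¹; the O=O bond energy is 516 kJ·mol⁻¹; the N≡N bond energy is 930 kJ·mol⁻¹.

Bonds broken (reactants):
  N=O: 2 × 585 = 1170
  Σ(broken) = 1170 kJ
Bonds formed (products):
  N≡N: 1 × 930 = 930
  O=O: 1 × 516 = 516
  Σ(formed) = 1446 kJ
ΔH = Σ(broken) − Σ(formed) = 1170 − 1446 = −276 kJ

ΔH ≈ −276 kJ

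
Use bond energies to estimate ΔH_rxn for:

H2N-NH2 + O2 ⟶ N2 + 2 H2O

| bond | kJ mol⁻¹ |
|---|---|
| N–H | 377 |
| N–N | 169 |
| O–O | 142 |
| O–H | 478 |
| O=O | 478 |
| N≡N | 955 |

ΔH ≈ −712 kJ

Bonds broken (reactants):
  N–H: 4 × 377 = 1508
  N–N: 1 × 169 = 169
  O=O: 1 × 478 = 478
  Σ(broken) = 2155 kJ
Bonds formed (products):
  N≡N: 1 × 955 = 955
  O–H: 4 × 478 = 1912
  Σ(formed) = 2867 kJ
ΔH = Σ(broken) − Σ(formed) = 2155 − 2867 = −712 kJ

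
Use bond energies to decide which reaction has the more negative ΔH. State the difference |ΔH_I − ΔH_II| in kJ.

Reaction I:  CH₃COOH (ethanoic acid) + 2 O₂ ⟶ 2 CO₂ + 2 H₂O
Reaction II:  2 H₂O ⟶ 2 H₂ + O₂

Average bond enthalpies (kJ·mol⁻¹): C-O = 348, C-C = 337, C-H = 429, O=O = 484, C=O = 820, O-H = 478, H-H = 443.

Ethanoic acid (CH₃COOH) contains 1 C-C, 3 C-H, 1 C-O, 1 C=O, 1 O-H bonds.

Reaction I, by 1496 kJ

Reaction I:
  Bonds broken (reactants):
    C-C: 1 × 337 = 337
    C-H: 3 × 429 = 1287
    C-O: 1 × 348 = 348
    C=O: 1 × 820 = 820
    O-H: 1 × 478 = 478
    O=O: 2 × 484 = 968
    Σ(broken) = 4238 kJ
  Bonds formed (products):
    C=O: 4 × 820 = 3280
    O-H: 4 × 478 = 1912
    Σ(formed) = 5192 kJ
  ΔH_I = 4238 − 5192 = −954 kJ
Reaction II:
  Bonds broken (reactants):
    O-H: 4 × 478 = 1912
    Σ(broken) = 1912 kJ
  Bonds formed (products):
    H-H: 2 × 443 = 886
    O=O: 1 × 484 = 484
    Σ(formed) = 1370 kJ
  ΔH_II = 1912 − 1370 = +542 kJ
ΔH_I − ΔH_II = −1496 kJ, so reaction I has the more negative ΔH; |ΔH_I − ΔH_II| = 1496 kJ.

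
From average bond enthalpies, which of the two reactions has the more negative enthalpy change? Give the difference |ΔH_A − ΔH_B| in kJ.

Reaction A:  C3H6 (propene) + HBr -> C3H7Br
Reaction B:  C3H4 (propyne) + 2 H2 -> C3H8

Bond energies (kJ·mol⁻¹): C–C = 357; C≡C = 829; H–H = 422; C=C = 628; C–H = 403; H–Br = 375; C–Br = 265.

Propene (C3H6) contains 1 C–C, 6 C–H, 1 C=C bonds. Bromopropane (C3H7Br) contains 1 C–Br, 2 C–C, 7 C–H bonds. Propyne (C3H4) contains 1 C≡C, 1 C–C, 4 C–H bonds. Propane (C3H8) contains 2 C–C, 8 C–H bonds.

Reaction B, by 274 kJ

Reaction A:
  Bonds broken (reactants):
    C–C: 1 × 357 = 357
    C–H: 6 × 403 = 2418
    C=C: 1 × 628 = 628
    H–Br: 1 × 375 = 375
    Σ(broken) = 3778 kJ
  Bonds formed (products):
    C–Br: 1 × 265 = 265
    C–C: 2 × 357 = 714
    C–H: 7 × 403 = 2821
    Σ(formed) = 3800 kJ
  ΔH_A = 3778 − 3800 = −22 kJ
Reaction B:
  Bonds broken (reactants):
    C≡C: 1 × 829 = 829
    C–C: 1 × 357 = 357
    C–H: 4 × 403 = 1612
    H–H: 2 × 422 = 844
    Σ(broken) = 3642 kJ
  Bonds formed (products):
    C–C: 2 × 357 = 714
    C–H: 8 × 403 = 3224
    Σ(formed) = 3938 kJ
  ΔH_B = 3642 − 3938 = −296 kJ
ΔH_A − ΔH_B = +274 kJ, so reaction B has the more negative ΔH; |ΔH_A − ΔH_B| = 274 kJ.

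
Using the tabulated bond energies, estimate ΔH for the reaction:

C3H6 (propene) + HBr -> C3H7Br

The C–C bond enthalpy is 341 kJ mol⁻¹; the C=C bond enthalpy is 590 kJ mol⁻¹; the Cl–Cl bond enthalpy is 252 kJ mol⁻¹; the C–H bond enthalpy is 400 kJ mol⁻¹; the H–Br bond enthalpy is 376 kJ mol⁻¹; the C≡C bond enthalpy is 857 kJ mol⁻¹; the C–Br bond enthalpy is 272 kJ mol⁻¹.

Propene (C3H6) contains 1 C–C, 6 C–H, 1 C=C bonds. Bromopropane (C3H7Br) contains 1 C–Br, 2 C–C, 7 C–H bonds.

ΔH ≈ −47 kJ

Bonds broken (reactants):
  C–C: 1 × 341 = 341
  C–H: 6 × 400 = 2400
  C=C: 1 × 590 = 590
  H–Br: 1 × 376 = 376
  Σ(broken) = 3707 kJ
Bonds formed (products):
  C–Br: 1 × 272 = 272
  C–C: 2 × 341 = 682
  C–H: 7 × 400 = 2800
  Σ(formed) = 3754 kJ
ΔH = Σ(broken) − Σ(formed) = 3707 − 3754 = −47 kJ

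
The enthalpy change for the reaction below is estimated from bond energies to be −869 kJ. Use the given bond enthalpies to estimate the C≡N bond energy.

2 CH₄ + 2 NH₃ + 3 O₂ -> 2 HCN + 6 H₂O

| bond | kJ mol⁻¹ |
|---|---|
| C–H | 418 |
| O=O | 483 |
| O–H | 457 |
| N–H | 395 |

Let D be the C≡N bond energy.
Σ(broken) = 8×418 + 6×395 + 3×483 = 7163
Σ(formed) = 2×D + 2×418 + 12×457 = 6320 + 2D
ΔH = Σ(broken) − Σ(formed) = (7163) − (6320 + 2D) = +843 − 2D
Setting this equal to −869 kJ gives 2D = 1712, so D = 856 kJ/mol.

D(C≡N) ≈ 856 kJ/mol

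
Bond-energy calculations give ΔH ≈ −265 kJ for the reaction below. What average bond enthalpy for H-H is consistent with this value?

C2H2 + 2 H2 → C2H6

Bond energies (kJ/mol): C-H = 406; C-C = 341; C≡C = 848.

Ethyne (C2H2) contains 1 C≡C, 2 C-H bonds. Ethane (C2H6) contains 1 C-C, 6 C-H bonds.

Let D be the H-H bond energy.
Σ(broken) = 1×848 + 2×406 + 2×D = 1660 + 2D
Σ(formed) = 1×341 + 6×406 = 2777
ΔH = Σ(broken) − Σ(formed) = (1660 + 2D) − (2777) = −1117 + 2D
Setting this equal to −265 kJ gives 2D = 852, so D = 426 kJ/mol.

D(H-H) ≈ 426 kJ/mol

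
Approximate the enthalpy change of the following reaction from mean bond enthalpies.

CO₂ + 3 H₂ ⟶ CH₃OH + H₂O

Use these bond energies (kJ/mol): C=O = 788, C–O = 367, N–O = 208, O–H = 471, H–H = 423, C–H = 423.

ΔH ≈ −204 kJ

Bonds broken (reactants):
  C=O: 2 × 788 = 1576
  H–H: 3 × 423 = 1269
  Σ(broken) = 2845 kJ
Bonds formed (products):
  C–H: 3 × 423 = 1269
  C–O: 1 × 367 = 367
  O–H: 3 × 471 = 1413
  Σ(formed) = 3049 kJ
ΔH = Σ(broken) − Σ(formed) = 2845 − 3049 = −204 kJ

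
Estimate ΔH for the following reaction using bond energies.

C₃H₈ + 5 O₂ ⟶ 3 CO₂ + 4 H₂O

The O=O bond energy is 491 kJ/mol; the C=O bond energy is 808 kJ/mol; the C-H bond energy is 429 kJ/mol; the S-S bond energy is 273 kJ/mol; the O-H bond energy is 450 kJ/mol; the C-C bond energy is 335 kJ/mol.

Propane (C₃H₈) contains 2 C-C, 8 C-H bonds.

Bonds broken (reactants):
  C-C: 2 × 335 = 670
  C-H: 8 × 429 = 3432
  O=O: 5 × 491 = 2455
  Σ(broken) = 6557 kJ
Bonds formed (products):
  C=O: 6 × 808 = 4848
  O-H: 8 × 450 = 3600
  Σ(formed) = 8448 kJ
ΔH = Σ(broken) − Σ(formed) = 6557 − 8448 = −1891 kJ

ΔH ≈ −1891 kJ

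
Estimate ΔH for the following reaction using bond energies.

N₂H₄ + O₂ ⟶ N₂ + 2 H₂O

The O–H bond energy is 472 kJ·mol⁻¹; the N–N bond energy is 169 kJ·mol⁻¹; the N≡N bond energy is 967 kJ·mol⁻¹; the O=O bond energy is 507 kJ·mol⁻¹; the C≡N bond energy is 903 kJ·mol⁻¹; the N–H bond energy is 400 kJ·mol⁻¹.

ΔH ≈ −579 kJ

Bonds broken (reactants):
  N–H: 4 × 400 = 1600
  N–N: 1 × 169 = 169
  O=O: 1 × 507 = 507
  Σ(broken) = 2276 kJ
Bonds formed (products):
  N≡N: 1 × 967 = 967
  O–H: 4 × 472 = 1888
  Σ(formed) = 2855 kJ
ΔH = Σ(broken) − Σ(formed) = 2276 − 2855 = −579 kJ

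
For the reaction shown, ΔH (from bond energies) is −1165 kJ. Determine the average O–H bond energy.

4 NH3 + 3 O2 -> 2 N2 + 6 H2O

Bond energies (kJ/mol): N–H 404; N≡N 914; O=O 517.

Let D be the O–H bond energy.
Σ(broken) = 12×404 + 3×517 = 6399
Σ(formed) = 2×914 + 12×D = 1828 + 12D
ΔH = Σ(broken) − Σ(formed) = (6399) − (1828 + 12D) = +4571 − 12D
Setting this equal to −1165 kJ gives 12D = 5736, so D = 478 kJ/mol.

D(O–H) ≈ 478 kJ/mol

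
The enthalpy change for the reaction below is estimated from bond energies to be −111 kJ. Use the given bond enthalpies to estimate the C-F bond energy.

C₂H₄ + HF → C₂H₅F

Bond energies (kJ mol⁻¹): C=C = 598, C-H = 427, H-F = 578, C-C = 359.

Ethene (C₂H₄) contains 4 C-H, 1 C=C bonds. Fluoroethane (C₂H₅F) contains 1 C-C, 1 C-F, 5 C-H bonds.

Let D be the C-F bond energy.
Σ(broken) = 4×427 + 1×598 + 1×578 = 2884
Σ(formed) = 1×359 + 1×D + 5×427 = 2494 + D
ΔH = Σ(broken) − Σ(formed) = (2884) − (2494 + D) = +390 − D
Setting this equal to −111 kJ gives D = 501 kJ/mol.

D(C-F) ≈ 501 kJ/mol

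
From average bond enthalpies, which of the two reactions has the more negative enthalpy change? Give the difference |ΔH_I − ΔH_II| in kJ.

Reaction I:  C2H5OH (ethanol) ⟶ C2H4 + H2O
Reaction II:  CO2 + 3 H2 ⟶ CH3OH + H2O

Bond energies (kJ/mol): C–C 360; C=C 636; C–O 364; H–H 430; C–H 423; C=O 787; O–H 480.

Reaction I:
  Bonds broken (reactants):
    C–C: 1 × 360 = 360
    C–H: 5 × 423 = 2115
    C–O: 1 × 364 = 364
    O–H: 1 × 480 = 480
    Σ(broken) = 3319 kJ
  Bonds formed (products):
    C–H: 4 × 423 = 1692
    C=C: 1 × 636 = 636
    O–H: 2 × 480 = 960
    Σ(formed) = 3288 kJ
  ΔH_I = 3319 − 3288 = +31 kJ
Reaction II:
  Bonds broken (reactants):
    C=O: 2 × 787 = 1574
    H–H: 3 × 430 = 1290
    Σ(broken) = 2864 kJ
  Bonds formed (products):
    C–H: 3 × 423 = 1269
    C–O: 1 × 364 = 364
    O–H: 3 × 480 = 1440
    Σ(formed) = 3073 kJ
  ΔH_II = 2864 − 3073 = −209 kJ
ΔH_I − ΔH_II = +240 kJ, so reaction II has the more negative ΔH; |ΔH_I − ΔH_II| = 240 kJ.

Reaction II, by 240 kJ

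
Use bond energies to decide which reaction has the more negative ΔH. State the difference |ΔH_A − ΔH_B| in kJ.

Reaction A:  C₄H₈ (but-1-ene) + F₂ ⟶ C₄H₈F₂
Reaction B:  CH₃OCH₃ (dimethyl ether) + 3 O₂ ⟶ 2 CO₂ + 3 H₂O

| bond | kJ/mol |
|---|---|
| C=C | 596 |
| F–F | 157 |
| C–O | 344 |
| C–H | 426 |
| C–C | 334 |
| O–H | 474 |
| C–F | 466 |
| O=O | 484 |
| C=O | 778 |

Reaction B, by 747 kJ

Reaction A:
  Bonds broken (reactants):
    C–C: 2 × 334 = 668
    C–H: 8 × 426 = 3408
    C=C: 1 × 596 = 596
    F–F: 1 × 157 = 157
    Σ(broken) = 4829 kJ
  Bonds formed (products):
    C–C: 3 × 334 = 1002
    C–F: 2 × 466 = 932
    C–H: 8 × 426 = 3408
    Σ(formed) = 5342 kJ
  ΔH_A = 4829 − 5342 = −513 kJ
Reaction B:
  Bonds broken (reactants):
    C–H: 6 × 426 = 2556
    C–O: 2 × 344 = 688
    O=O: 3 × 484 = 1452
    Σ(broken) = 4696 kJ
  Bonds formed (products):
    C=O: 4 × 778 = 3112
    O–H: 6 × 474 = 2844
    Σ(formed) = 5956 kJ
  ΔH_B = 4696 − 5956 = −1260 kJ
ΔH_A − ΔH_B = +747 kJ, so reaction B has the more negative ΔH; |ΔH_A − ΔH_B| = 747 kJ.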